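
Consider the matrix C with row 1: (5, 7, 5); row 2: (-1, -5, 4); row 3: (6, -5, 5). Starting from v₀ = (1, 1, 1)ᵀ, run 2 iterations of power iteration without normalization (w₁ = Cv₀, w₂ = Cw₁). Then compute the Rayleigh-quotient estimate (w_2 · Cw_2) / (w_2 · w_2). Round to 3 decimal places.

w1 = Cv₀ = (5·1 + 7·1 + 5·1; (-1)·1 + (-5)·1 + 4·1; 6·1 + (-5)·1 + 5·1) = (17, -2, 6)
w2 = Cw1 = (5·17 + 7·(-2) + 5·6; (-1)·17 + (-5)·(-2) + 4·6; 6·17 + (-5)·(-2) + 5·6) = (101, 17, 142)
Cw2 = (1334, 382, 1231)
w2·Cw2 = 101·1334 + 17·382 + 142·1231 = 316030; w2·w2 = 101·101 + 17·17 + 142·142 = 30654
λ ≈ 316030/30654 = 10.310

λ ≈ 10.310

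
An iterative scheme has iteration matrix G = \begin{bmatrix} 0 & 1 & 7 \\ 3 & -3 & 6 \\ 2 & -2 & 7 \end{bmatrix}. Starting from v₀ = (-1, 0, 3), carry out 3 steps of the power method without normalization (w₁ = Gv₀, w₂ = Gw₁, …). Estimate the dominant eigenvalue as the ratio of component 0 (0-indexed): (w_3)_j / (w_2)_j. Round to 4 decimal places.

w1 = Gv₀ = (0·(-1) + 1·0 + 7·3; 3·(-1) + (-3)·0 + 6·3; 2·(-1) + (-2)·0 + 7·3) = (21, 15, 19)
w2 = Gw1 = (0·21 + 1·15 + 7·19; 3·21 + (-3)·15 + 6·19; 2·21 + (-2)·15 + 7·19) = (148, 132, 145)
w3 = Gw2 = (1147, 918, 1047)
Ratio at component: 1147 / 148 = 7.7500

λ ≈ 7.7500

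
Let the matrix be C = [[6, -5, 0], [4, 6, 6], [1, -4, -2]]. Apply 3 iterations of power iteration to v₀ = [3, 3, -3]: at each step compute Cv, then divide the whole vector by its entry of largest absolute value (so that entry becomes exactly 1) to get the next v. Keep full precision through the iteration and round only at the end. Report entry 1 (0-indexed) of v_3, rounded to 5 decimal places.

0.01031

Cv0 = (3.000000, 12.000000, -3.000000); divide by 12.000000 → v1 = (0.250000, 1.000000, -0.250000)
Cv1 = (-3.500000, 5.500000, -3.250000); divide by 5.500000 → v2 = (-0.636364, 1.000000, -0.590909)
Cv2 = (-8.818182, -0.090909, -3.454545); divide by -8.818182 → v3 = (1.000000, 0.010309, 0.391753)
Requested entry of v3: -6/-582 = 0.01031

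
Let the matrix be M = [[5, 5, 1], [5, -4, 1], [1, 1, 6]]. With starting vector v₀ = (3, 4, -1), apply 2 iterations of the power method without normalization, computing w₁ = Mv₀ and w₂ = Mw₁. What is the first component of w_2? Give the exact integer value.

161

w1 = Mv₀ = (5·3 + 5·4 + 1·(-1); 5·3 + (-4)·4 + 1·(-1); 1·3 + 1·4 + 6·(-1)) = (34, -2, 1)
w2 = Mw1 = (5·34 + 5·(-2) + 1·1; 5·34 + (-4)·(-2) + 1·1; 1·34 + 1·(-2) + 6·1) = (161, 179, 38)
The requested component of w2 is 161.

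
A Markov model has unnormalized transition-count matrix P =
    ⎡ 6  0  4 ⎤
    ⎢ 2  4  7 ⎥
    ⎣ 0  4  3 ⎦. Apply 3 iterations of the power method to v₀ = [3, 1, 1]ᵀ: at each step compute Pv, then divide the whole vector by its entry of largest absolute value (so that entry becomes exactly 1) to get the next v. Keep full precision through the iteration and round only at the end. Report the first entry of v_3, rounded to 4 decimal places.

0.8292

Pv0 = (22.00000, 17.00000, 7.00000); divide by 22.00000 → v1 = (1.00000, 0.77273, 0.31818)
Pv1 = (7.27273, 7.31818, 4.04545); divide by 7.31818 → v2 = (0.99379, 1.00000, 0.55280)
Pv2 = (8.17391, 9.85714, 5.65839); divide by 9.85714 → v3 = (0.82924, 1.00000, 0.57404)
Requested entry of v3: 1316/1587 = 0.8292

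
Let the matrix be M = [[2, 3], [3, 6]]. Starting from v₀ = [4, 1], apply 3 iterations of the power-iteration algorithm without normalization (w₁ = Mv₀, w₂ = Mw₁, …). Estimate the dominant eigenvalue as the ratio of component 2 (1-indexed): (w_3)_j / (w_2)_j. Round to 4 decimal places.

7.6170

w1 = Mv₀ = (2·4 + 3·1; 3·4 + 6·1) = (11, 18)
w2 = Mw1 = (2·11 + 3·18; 3·11 + 6·18) = (76, 141)
w3 = Mw2 = (575, 1074)
Ratio at component: 1074 / 141 = 7.6170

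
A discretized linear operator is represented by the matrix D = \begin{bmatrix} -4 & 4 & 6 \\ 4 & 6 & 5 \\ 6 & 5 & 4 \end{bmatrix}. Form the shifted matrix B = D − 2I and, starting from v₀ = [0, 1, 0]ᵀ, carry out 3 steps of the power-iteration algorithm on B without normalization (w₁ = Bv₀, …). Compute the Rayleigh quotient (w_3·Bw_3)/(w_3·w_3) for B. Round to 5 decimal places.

B = D − 2I has rows (-6, 4, 6); (4, 4, 5); (6, 5, 2)
w1 = Bv₀ = (4, 4, 5)
w2 = Bw1 = (22, 57, 54)
w3 = Bw2 = (420, 586, 525)
Bw3 = (2974, 6649, 6500)
w3·Bw3 = 8557894; w3·w3 = 795421; μ ≈ 8557894/795421 = 10.75895

μ ≈ 10.75895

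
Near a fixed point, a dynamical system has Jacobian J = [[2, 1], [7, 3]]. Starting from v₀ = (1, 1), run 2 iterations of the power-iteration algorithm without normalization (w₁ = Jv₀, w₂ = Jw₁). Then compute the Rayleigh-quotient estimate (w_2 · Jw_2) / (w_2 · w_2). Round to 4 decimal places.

w1 = Jv₀ = (3, 10)
w2 = Jw1 = (16, 51)
Jw2 = (83, 265)
w2·Jw2 = 16·83 + 51·265 = 14843; w2·w2 = 16·16 + 51·51 = 2857
λ ≈ 14843/2857 = 5.1953

5.1953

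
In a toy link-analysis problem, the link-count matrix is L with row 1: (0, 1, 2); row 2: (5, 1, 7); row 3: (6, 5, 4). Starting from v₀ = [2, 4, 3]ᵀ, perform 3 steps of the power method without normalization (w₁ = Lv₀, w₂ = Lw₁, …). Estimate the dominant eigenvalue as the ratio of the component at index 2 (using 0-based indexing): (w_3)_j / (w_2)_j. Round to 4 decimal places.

w1 = Lv₀ = (0·2 + 1·4 + 2·3; 5·2 + 1·4 + 7·3; 6·2 + 5·4 + 4·3) = (10, 35, 44)
w2 = Lw1 = (0·10 + 1·35 + 2·44; 5·10 + 1·35 + 7·44; 6·10 + 5·35 + 4·44) = (123, 393, 411)
w3 = Lw2 = (1215, 3885, 4347)
Ratio at component: 4347 / 411 = 10.5766

λ ≈ 10.5766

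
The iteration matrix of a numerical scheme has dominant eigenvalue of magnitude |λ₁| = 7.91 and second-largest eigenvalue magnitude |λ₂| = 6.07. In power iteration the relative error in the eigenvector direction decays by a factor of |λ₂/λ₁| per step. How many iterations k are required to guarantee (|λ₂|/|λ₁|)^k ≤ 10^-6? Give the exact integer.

|λ₂/λ₁| = 6.07/7.91 = 0.76738
Need k ≥ ln(10^-6) / ln(0.76738) = -13.8155 / -0.2648 ≈ 52.179
Smallest integer k satisfying the bound: 53

53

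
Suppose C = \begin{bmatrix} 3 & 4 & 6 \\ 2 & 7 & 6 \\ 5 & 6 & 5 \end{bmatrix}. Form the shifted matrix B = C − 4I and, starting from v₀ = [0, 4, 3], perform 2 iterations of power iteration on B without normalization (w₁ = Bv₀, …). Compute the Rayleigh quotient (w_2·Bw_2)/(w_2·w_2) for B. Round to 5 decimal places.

10.91425

B = C − 4I has rows (-1, 4, 6); (2, 3, 6); (5, 6, 1)
w1 = Bv₀ = (34, 30, 27)
w2 = Bw1 = (248, 320, 377)
Bw2 = (3294, 3718, 3537)
w2·Bw2 = 3340121; w2·w2 = 306033; μ ≈ 3340121/306033 = 10.91425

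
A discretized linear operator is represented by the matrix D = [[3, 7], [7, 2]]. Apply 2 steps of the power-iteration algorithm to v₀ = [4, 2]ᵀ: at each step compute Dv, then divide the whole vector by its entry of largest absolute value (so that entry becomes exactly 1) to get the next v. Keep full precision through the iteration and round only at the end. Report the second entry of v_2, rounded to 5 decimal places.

Dv0 = (26.000000, 32.000000); divide by 32.000000 → v1 = (0.812500, 1.000000)
Dv1 = (9.437500, 7.687500); divide by 9.437500 → v2 = (1.000000, 0.814570)
Requested entry of v2: 246/302 = 0.81457

0.81457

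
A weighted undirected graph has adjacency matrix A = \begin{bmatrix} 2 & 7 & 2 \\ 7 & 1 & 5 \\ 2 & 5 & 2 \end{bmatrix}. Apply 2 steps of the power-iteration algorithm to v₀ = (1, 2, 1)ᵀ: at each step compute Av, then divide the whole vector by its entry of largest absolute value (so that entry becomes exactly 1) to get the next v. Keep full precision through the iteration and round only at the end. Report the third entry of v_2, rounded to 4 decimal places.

0.6381

Av0 = (18.00000, 14.00000, 14.00000); divide by 18.00000 → v1 = (1.00000, 0.77778, 0.77778)
Av1 = (9.00000, 11.66667, 7.44444); divide by 11.66667 → v2 = (0.77143, 1.00000, 0.63810)
Requested entry of v2: 134/210 = 0.6381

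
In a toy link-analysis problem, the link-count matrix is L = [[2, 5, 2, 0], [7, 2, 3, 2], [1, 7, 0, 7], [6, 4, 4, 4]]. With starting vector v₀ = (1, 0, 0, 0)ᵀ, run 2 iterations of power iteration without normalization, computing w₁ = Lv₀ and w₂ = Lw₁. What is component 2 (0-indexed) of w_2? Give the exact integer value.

93

w1 = Lv₀ = (2·1 + 5·0 + 2·0 + 0·0; 7·1 + 2·0 + 3·0 + 2·0; 1·1 + 7·0 + 0·0 + 7·0; 6·1 + 4·0 + 4·0 + 4·0) = (2, 7, 1, 6)
w2 = Lw1 = (2·2 + 5·7 + 2·1 + 0·6; 7·2 + 2·7 + 3·1 + 2·6; 1·2 + 7·7 + 0·1 + 7·6; 6·2 + 4·7 + 4·1 + 4·6) = (41, 43, 93, 68)
The requested component of w2 is 93.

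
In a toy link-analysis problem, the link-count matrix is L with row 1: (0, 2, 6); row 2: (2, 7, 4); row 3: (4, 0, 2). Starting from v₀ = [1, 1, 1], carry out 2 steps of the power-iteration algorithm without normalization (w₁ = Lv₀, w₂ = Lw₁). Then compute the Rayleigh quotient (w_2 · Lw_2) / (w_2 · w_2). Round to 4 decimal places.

9.0154

w1 = Lv₀ = (8, 13, 6)
w2 = Lw1 = (62, 131, 44)
Lw2 = (526, 1217, 336)
w2·Lw2 = 62·526 + 131·1217 + 44·336 = 206823; w2·w2 = 62·62 + 131·131 + 44·44 = 22941
λ ≈ 206823/22941 = 9.0154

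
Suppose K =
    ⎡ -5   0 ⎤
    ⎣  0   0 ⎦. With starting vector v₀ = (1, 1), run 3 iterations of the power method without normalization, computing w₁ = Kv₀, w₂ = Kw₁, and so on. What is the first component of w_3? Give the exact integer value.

w1 = Kv₀ = ((-5)·1 + 0·1; 0·1 + 0·1) = (-5, 0)
w2 = Kw1 = ((-5)·(-5) + 0·0; 0·(-5) + 0·0) = (25, 0)
w3 = Kw2 = (-125, 0)
The requested component of w3 is -125.

-125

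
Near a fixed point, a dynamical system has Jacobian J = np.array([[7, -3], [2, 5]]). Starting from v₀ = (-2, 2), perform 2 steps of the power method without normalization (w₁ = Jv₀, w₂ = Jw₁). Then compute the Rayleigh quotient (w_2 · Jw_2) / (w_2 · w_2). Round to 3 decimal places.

λ ≈ 6.929

w1 = Jv₀ = (7·(-2) + (-3)·2; 2·(-2) + 5·2) = (-20, 6)
w2 = Jw1 = (7·(-20) + (-3)·6; 2·(-20) + 5·6) = (-158, -10)
Jw2 = (-1076, -366)
w2·Jw2 = (-158)·(-1076) + (-10)·(-366) = 173668; w2·w2 = (-158)·(-158) + (-10)·(-10) = 25064
λ ≈ 173668/25064 = 6.929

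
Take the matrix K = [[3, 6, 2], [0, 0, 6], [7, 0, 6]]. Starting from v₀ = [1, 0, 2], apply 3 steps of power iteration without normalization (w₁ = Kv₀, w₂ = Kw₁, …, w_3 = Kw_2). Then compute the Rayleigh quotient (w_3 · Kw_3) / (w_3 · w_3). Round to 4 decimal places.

w1 = Kv₀ = (3·1 + 6·0 + 2·2; 0·1 + 0·0 + 6·2; 7·1 + 0·0 + 6·2) = (7, 12, 19)
w2 = Kw1 = (3·7 + 6·12 + 2·19; 0·7 + 0·12 + 6·19; 7·7 + 0·12 + 6·19) = (131, 114, 163)
w3 = Kw2 = (1403, 978, 1895)
Kw3 = (13867, 11370, 21191)
w3·Kw3 = 1403·13867 + 978·11370 + 1895·21191 = 70732206; w3·w3 = 1403·1403 + 978·978 + 1895·1895 = 6515918
λ ≈ 70732206/6515918 = 10.8553

λ ≈ 10.8553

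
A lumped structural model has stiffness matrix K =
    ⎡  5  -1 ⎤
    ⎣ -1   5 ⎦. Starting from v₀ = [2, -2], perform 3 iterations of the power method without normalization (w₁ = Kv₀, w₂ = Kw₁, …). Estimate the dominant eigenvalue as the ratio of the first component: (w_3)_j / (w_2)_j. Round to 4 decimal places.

w1 = Kv₀ = (5·2 + (-1)·(-2); (-1)·2 + 5·(-2)) = (12, -12)
w2 = Kw1 = (5·12 + (-1)·(-12); (-1)·12 + 5·(-12)) = (72, -72)
w3 = Kw2 = (432, -432)
Ratio at component: 432 / 72 = 6.0000

λ ≈ 6.0000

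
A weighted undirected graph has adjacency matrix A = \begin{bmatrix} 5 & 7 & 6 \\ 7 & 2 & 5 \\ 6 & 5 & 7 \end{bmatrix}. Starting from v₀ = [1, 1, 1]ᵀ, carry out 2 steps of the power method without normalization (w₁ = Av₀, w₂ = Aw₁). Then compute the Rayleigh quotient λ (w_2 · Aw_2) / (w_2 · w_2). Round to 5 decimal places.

16.85020

w1 = Av₀ = (18, 14, 18)
w2 = Aw1 = (296, 244, 304)
Aw2 = (5012, 4080, 5124)
w2·Aw2 = 296·5012 + 244·4080 + 304·5124 = 4036768; w2·w2 = 296·296 + 244·244 + 304·304 = 239568
λ ≈ 4036768/239568 = 16.85020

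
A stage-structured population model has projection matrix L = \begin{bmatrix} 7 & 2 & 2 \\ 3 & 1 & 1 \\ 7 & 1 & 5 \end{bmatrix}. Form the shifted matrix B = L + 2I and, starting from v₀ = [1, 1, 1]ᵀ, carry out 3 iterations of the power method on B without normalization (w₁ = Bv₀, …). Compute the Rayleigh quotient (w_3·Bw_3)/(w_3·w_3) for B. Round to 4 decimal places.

μ ≈ 12.6235

B = L + 2I has rows (9, 2, 2); (3, 3, 1); (7, 1, 7)
w1 = Bv₀ = (9·1 + 2·1 + 2·1; 3·1 + 3·1 + 1·1; 7·1 + 1·1 + 7·1) = (13, 7, 15)
w2 = Bw1 = (9·13 + 2·7 + 2·15; 3·13 + 3·7 + 1·15; 7·13 + 1·7 + 7·15) = (161, 75, 203)
w3 = Bw2 = (2005, 911, 2623)
Bw3 = (25113, 11371, 33307)
w3·Bw3 = 148074807; w3·w3 = 11730075; μ ≈ 148074807/11730075 = 12.6235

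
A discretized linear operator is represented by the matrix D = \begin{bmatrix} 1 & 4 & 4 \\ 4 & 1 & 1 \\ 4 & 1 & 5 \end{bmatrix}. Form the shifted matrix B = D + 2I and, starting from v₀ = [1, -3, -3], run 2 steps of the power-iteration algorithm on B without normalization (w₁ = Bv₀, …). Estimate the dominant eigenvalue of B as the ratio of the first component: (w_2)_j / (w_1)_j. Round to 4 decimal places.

B = D + 2I has rows (3, 4, 4); (4, 3, 1); (4, 1, 7)
w1 = Bv₀ = (-21, -8, -20)
w2 = Bw1 = (-175, -128, -232)
Ratio: -175/-21 = 8.3333

8.3333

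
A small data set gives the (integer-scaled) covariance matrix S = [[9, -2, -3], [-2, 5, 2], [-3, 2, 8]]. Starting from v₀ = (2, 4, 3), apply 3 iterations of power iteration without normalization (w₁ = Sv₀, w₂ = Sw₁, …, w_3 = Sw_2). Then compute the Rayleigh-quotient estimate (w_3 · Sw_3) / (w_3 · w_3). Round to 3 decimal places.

w1 = Sv₀ = (1, 22, 26)
w2 = Sw1 = (-113, 160, 249)
w3 = Sw2 = (-2084, 1524, 2651)
Sw3 = (-29757, 17090, 30508)
w3·Sw3 = (-2084)·(-29757) + 1524·17090 + 2651·30508 = 168935456; w3·w3 = (-2084)·(-2084) + 1524·1524 + 2651·2651 = 13693433
λ ≈ 168935456/13693433 = 12.337

λ ≈ 12.337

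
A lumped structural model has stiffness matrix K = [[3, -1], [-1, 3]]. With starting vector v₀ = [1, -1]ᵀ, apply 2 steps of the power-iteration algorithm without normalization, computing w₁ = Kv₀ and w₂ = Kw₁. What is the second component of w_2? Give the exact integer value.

-16

w1 = Kv₀ = (3·1 + (-1)·(-1); (-1)·1 + 3·(-1)) = (4, -4)
w2 = Kw1 = (3·4 + (-1)·(-4); (-1)·4 + 3·(-4)) = (16, -16)
The requested component of w2 is -16.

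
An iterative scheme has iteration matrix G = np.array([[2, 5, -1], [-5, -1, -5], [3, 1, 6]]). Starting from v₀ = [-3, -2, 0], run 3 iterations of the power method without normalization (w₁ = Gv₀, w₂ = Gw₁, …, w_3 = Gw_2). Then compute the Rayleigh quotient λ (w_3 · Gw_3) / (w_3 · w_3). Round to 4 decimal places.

w1 = Gv₀ = (2·(-3) + 5·(-2) + (-1)·0; (-5)·(-3) + (-1)·(-2) + (-5)·0; 3·(-3) + 1·(-2) + 6·0) = (-16, 17, -11)
w2 = Gw1 = (2·(-16) + 5·17 + (-1)·(-11); (-5)·(-16) + (-1)·17 + (-5)·(-11); 3·(-16) + 1·17 + 6·(-11)) = (64, 118, -97)
w3 = Gw2 = (815, 47, -272)
Gw3 = (2137, -2762, 860)
w3·Gw3 = 815·2137 + 47·(-2762) + (-272)·860 = 1377921; w3·w3 = 815·815 + 47·47 + (-272)·(-272) = 740418
λ ≈ 1377921/740418 = 1.8610

λ ≈ 1.8610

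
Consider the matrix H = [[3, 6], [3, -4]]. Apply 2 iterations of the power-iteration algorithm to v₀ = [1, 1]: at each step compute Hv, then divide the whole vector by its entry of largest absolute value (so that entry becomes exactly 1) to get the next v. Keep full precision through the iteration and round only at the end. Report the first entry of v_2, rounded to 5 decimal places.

0.67742

Hv0 = (9.000000, -1.000000); divide by 9.000000 → v1 = (1.000000, -0.111111)
Hv1 = (2.333333, 3.444444); divide by 3.444444 → v2 = (0.677419, 1.000000)
Requested entry of v2: 21/31 = 0.67742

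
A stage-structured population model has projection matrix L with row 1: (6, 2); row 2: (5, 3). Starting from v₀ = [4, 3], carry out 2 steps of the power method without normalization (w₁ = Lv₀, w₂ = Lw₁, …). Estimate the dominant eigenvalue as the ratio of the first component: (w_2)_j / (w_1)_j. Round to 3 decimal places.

w1 = Lv₀ = (6·4 + 2·3; 5·4 + 3·3) = (30, 29)
w2 = Lw1 = (6·30 + 2·29; 5·30 + 3·29) = (238, 237)
Ratio at component: 238 / 30 = 7.933

7.933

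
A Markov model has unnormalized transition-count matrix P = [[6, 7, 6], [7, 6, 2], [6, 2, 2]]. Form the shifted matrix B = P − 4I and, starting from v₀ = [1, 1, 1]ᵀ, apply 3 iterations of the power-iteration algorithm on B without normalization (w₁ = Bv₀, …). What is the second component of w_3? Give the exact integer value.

B = P − 4I has rows (2, 7, 6); (7, 2, 2); (6, 2, -2)
w1 = Bv₀ = (2·1 + 7·1 + 6·1; 7·1 + 2·1 + 2·1; 6·1 + 2·1 + (-2)·1) = (15, 11, 6)
w2 = Bw1 = (2·15 + 7·11 + 6·6; 7·15 + 2·11 + 2·6; 6·15 + 2·11 + (-2)·6) = (143, 139, 100)
w3 = Bw2 = (1859, 1479, 936)
Requested component of w3: 1479

1479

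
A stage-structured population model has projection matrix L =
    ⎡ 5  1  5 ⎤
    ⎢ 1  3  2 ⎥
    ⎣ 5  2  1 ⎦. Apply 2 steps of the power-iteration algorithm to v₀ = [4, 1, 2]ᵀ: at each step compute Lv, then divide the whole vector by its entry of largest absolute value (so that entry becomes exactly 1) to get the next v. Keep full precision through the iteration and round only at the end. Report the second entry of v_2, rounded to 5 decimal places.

Lv0 = (31.000000, 11.000000, 24.000000); divide by 31.000000 → v1 = (1.000000, 0.354839, 0.774194)
Lv1 = (9.225806, 3.612903, 6.483871); divide by 9.225806 → v2 = (1.000000, 0.391608, 0.702797)
Requested entry of v2: 112/286 = 0.39161

0.39161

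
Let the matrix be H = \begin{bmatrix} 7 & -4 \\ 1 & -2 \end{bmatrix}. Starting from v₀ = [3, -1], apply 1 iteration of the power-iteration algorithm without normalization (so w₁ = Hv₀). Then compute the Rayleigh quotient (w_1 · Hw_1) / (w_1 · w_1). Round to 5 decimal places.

w1 = Hv₀ = (7·3 + (-4)·(-1); 1·3 + (-2)·(-1)) = (25, 5)
Hw1 = (155, 15)
w1·Hw1 = 25·155 + 5·15 = 3950; w1·w1 = 25·25 + 5·5 = 650
λ ≈ 3950/650 = 6.07692

6.07692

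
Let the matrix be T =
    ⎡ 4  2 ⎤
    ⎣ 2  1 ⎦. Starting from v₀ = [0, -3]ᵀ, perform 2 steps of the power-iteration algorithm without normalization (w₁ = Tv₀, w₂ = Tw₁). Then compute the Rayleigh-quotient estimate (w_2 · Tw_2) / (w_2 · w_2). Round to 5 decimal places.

w1 = Tv₀ = (4·0 + 2·(-3); 2·0 + 1·(-3)) = (-6, -3)
w2 = Tw1 = (4·(-6) + 2·(-3); 2·(-6) + 1·(-3)) = (-30, -15)
Tw2 = (-150, -75)
w2·Tw2 = (-30)·(-150) + (-15)·(-75) = 5625; w2·w2 = (-30)·(-30) + (-15)·(-15) = 1125
λ ≈ 5625/1125 = 5.00000

λ ≈ 5.00000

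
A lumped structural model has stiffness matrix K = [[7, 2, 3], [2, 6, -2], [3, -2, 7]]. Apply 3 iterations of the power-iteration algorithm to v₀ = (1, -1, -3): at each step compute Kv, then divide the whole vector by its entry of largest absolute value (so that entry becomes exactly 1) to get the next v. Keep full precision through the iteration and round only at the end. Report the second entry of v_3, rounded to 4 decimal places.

Kv0 = (-4.00000, 2.00000, -16.00000); divide by -16.00000 → v1 = (0.25000, -0.12500, 1.00000)
Kv1 = (4.50000, -2.25000, 8.00000); divide by 8.00000 → v2 = (0.56250, -0.28125, 1.00000)
Kv2 = (6.37500, -2.56250, 9.25000); divide by 9.25000 → v3 = (0.68919, -0.27703, 1.00000)
Requested entry of v3: 328/-1184 = -0.2770

-0.2770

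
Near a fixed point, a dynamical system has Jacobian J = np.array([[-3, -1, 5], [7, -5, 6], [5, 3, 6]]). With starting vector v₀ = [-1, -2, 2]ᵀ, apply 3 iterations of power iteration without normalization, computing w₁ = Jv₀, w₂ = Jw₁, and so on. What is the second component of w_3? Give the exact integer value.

w1 = Jv₀ = ((-3)·(-1) + (-1)·(-2) + 5·2; 7·(-1) + (-5)·(-2) + 6·2; 5·(-1) + 3·(-2) + 6·2) = (15, 15, 1)
w2 = Jw1 = ((-3)·15 + (-1)·15 + 5·1; 7·15 + (-5)·15 + 6·1; 5·15 + 3·15 + 6·1) = (-55, 36, 126)
w3 = Jw2 = (759, 191, 589)
The requested component of w3 is 191.

191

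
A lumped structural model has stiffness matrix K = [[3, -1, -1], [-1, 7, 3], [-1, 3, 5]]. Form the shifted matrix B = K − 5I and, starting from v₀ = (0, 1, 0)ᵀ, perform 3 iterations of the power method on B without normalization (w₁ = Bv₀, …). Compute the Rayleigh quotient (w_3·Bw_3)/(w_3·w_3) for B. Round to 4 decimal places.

B = K − 5I has rows (-2, -1, -1); (-1, 2, 3); (-1, 3, 0)
w1 = Bv₀ = ((-2)·0 + (-1)·1 + (-1)·0; (-1)·0 + 2·1 + 3·0; (-1)·0 + 3·1 + 0·0) = (-1, 2, 3)
w2 = Bw1 = ((-2)·(-1) + (-1)·2 + (-1)·3; (-1)·(-1) + 2·2 + 3·3; (-1)·(-1) + 3·2 + 0·3) = (-3, 14, 7)
w3 = Bw2 = (-15, 52, 45)
Bw3 = (-67, 254, 171)
w3·Bw3 = 21908; w3·w3 = 4954; μ ≈ 21908/4954 = 4.4223

μ ≈ 4.4223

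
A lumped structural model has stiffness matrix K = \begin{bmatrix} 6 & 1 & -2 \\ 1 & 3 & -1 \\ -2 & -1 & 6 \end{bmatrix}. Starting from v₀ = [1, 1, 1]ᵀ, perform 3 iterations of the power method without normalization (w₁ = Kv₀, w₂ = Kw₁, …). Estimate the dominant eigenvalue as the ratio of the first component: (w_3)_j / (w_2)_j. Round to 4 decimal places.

w1 = Kv₀ = (6·1 + 1·1 + (-2)·1; 1·1 + 3·1 + (-1)·1; (-2)·1 + (-1)·1 + 6·1) = (5, 3, 3)
w2 = Kw1 = (6·5 + 1·3 + (-2)·3; 1·5 + 3·3 + (-1)·3; (-2)·5 + (-1)·3 + 6·3) = (27, 11, 5)
w3 = Kw2 = (163, 55, -35)
Ratio at component: 163 / 27 = 6.0370

λ ≈ 6.0370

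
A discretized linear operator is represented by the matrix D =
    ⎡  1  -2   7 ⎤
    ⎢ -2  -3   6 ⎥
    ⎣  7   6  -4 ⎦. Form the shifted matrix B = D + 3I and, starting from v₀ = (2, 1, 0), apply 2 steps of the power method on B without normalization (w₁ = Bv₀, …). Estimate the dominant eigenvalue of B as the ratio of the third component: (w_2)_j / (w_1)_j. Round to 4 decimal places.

-0.1000

B = D + 3I has rows (4, -2, 7); (-2, 0, 6); (7, 6, -1)
w1 = Bv₀ = (6, -4, 20)
w2 = Bw1 = (172, 108, -2)
Ratio: -2/20 = -0.1000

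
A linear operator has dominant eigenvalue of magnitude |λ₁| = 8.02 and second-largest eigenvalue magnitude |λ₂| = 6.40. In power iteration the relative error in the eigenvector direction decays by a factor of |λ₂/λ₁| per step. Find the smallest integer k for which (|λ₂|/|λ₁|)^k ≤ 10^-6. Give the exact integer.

|λ₂/λ₁| = 6.40/8.02 = 0.79800
Need k ≥ ln(10^-6) / ln(0.79800) = -13.8155 / -0.2256 ≈ 61.228
Smallest integer k satisfying the bound: 62

62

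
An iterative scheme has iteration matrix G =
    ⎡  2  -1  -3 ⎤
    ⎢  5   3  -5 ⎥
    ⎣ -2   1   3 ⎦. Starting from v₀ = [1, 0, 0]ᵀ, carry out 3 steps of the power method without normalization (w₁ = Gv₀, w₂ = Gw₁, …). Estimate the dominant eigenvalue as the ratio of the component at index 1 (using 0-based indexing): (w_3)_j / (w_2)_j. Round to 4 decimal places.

w1 = Gv₀ = (2, 5, -2)
w2 = Gw1 = (5, 35, -5)
w3 = Gw2 = (-10, 155, 10)
Ratio at component: 155 / 35 = 4.4286

4.4286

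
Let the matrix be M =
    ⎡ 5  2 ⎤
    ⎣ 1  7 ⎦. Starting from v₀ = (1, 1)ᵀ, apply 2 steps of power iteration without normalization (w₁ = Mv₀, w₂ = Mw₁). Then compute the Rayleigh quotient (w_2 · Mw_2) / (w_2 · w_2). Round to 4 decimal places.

w1 = Mv₀ = (7, 8)
w2 = Mw1 = (51, 63)
Mw2 = (381, 492)
w2·Mw2 = 51·381 + 63·492 = 50427; w2·w2 = 51·51 + 63·63 = 6570
λ ≈ 50427/6570 = 7.6753

λ ≈ 7.6753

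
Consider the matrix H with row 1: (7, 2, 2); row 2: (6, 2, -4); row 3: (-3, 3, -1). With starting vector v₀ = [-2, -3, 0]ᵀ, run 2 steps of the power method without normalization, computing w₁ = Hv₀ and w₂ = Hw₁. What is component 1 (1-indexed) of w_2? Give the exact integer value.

w1 = Hv₀ = (7·(-2) + 2·(-3) + 2·0; 6·(-2) + 2·(-3) + (-4)·0; (-3)·(-2) + 3·(-3) + (-1)·0) = (-20, -18, -3)
w2 = Hw1 = (7·(-20) + 2·(-18) + 2·(-3); 6·(-20) + 2·(-18) + (-4)·(-3); (-3)·(-20) + 3·(-18) + (-1)·(-3)) = (-182, -144, 9)
The requested component of w2 is -182.

-182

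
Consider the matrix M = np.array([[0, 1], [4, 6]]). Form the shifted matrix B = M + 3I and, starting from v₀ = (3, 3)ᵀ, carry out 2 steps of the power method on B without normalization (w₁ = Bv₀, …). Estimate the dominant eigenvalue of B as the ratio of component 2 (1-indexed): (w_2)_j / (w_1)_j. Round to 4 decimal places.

μ ≈ 10.2308

B = M + 3I has rows (3, 1); (4, 9)
w1 = Bv₀ = (12, 39)
w2 = Bw1 = (75, 399)
Ratio: 399/39 = 10.2308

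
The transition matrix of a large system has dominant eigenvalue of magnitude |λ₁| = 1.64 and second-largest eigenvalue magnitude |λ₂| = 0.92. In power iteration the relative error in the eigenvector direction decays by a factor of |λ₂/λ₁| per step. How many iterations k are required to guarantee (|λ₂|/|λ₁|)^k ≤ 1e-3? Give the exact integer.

12

|λ₂/λ₁| = 0.92/1.64 = 0.56098
Need k ≥ ln(1e-3) / ln(0.56098) = -6.9078 / -0.5781 ≈ 11.950
Smallest integer k satisfying the bound: 12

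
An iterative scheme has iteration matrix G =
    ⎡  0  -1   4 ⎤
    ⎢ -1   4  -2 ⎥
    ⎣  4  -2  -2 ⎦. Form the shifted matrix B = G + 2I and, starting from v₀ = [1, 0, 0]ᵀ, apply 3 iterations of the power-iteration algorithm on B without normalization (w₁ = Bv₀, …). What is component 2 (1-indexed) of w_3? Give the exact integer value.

B = G + 2I has rows (2, -1, 4); (-1, 6, -2); (4, -2, 0)
w1 = Bv₀ = (2·1 + (-1)·0 + 4·0; (-1)·1 + 6·0 + (-2)·0; 4·1 + (-2)·0 + 0·0) = (2, -1, 4)
w2 = Bw1 = (2·2 + (-1)·(-1) + 4·4; (-1)·2 + 6·(-1) + (-2)·4; 4·2 + (-2)·(-1) + 0·4) = (21, -16, 10)
w3 = Bw2 = (98, -137, 116)
Requested component of w3: -137

-137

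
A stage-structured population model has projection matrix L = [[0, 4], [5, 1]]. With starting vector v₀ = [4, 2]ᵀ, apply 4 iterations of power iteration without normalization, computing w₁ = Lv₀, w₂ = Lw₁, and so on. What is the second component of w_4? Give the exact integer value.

1742

w1 = Lv₀ = (8, 22)
w2 = Lw1 = (88, 62)
w3 = Lw2 = (248, 502)
w4 = Lw3 = (2008, 1742)
The requested component of w4 is 1742.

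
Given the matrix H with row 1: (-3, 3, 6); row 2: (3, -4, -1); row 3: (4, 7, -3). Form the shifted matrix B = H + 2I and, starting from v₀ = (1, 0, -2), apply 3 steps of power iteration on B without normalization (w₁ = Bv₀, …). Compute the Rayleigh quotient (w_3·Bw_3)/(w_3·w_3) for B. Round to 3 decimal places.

μ ≈ -3.540

B = H + 2I has rows (-1, 3, 6); (3, -2, -1); (4, 7, -1)
w1 = Bv₀ = (-13, 5, 6)
w2 = Bw1 = (64, -55, -23)
w3 = Bw2 = (-367, 325, -106)
Bw3 = (706, -1645, 913)
w3·Bw3 = -890505; w3·w3 = 251550; μ ≈ -890505/251550 = -3.540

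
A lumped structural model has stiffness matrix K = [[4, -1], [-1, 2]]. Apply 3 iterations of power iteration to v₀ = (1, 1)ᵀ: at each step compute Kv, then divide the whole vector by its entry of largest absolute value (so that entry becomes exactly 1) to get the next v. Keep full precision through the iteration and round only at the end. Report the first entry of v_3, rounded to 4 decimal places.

Kv0 = (3.00000, 1.00000); divide by 3.00000 → v1 = (1.00000, 0.33333)
Kv1 = (3.66667, -0.33333); divide by 3.66667 → v2 = (1.00000, -0.09091)
Kv2 = (4.09091, -1.18182); divide by 4.09091 → v3 = (1.00000, -0.28889)
Requested entry of v3: 45/45 = 1.0000

1.0000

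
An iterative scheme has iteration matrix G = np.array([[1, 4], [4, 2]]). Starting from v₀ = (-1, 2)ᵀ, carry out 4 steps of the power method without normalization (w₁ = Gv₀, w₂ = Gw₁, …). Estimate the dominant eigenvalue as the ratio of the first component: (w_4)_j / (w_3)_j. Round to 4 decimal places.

λ ≈ 3.8235

w1 = Gv₀ = (7, 0)
w2 = Gw1 = (7, 28)
w3 = Gw2 = (119, 84)
w4 = Gw3 = (455, 644)
Ratio at component: 455 / 119 = 3.8235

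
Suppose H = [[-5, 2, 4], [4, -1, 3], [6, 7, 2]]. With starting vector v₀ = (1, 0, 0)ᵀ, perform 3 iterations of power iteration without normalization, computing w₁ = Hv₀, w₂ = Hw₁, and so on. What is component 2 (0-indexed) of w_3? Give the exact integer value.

w1 = Hv₀ = ((-5)·1 + 2·0 + 4·0; 4·1 + (-1)·0 + 3·0; 6·1 + 7·0 + 2·0) = (-5, 4, 6)
w2 = Hw1 = ((-5)·(-5) + 2·4 + 4·6; 4·(-5) + (-1)·4 + 3·6; 6·(-5) + 7·4 + 2·6) = (57, -6, 10)
w3 = Hw2 = (-257, 264, 320)
The requested component of w3 is 320.

320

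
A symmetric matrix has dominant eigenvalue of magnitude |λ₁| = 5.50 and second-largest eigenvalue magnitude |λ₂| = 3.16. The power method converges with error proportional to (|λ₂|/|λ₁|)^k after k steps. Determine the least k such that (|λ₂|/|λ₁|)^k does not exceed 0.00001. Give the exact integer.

|λ₂/λ₁| = 3.16/5.50 = 0.57455
Need k ≥ ln(0.00001) / ln(0.57455) = -11.5129 / -0.5542 ≈ 20.775
Smallest integer k satisfying the bound: 21

21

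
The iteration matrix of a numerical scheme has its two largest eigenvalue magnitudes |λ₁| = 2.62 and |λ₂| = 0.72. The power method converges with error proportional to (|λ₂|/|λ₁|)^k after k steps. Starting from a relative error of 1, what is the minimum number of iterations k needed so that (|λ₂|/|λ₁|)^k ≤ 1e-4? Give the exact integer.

8

|λ₂/λ₁| = 0.72/2.62 = 0.27481
Need k ≥ ln(1e-4) / ln(0.27481) = -9.2103 / -1.2917 ≈ 7.131
Smallest integer k satisfying the bound: 8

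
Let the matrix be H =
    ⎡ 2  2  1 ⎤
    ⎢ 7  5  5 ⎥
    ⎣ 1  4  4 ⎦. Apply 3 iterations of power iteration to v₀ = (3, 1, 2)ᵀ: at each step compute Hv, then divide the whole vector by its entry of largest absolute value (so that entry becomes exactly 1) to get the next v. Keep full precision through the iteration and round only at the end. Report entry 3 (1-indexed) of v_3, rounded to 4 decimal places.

0.6571

Hv0 = (10.00000, 36.00000, 15.00000); divide by 36.00000 → v1 = (0.27778, 1.00000, 0.41667)
Hv1 = (2.97222, 9.02778, 5.94444); divide by 9.02778 → v2 = (0.32923, 1.00000, 0.65846)
Hv2 = (3.31692, 10.59692, 6.96308); divide by 10.59692 → v3 = (0.31301, 1.00000, 0.65708)
Requested entry of v3: 2263/3444 = 0.6571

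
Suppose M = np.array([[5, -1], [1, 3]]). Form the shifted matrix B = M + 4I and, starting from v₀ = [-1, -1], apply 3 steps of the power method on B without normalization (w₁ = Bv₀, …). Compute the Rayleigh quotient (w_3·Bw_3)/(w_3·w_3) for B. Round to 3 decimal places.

μ ≈ 8.000

B = M + 4I has rows (9, -1); (1, 7)
w1 = Bv₀ = (-8, -8)
w2 = Bw1 = (-64, -64)
w3 = Bw2 = (-512, -512)
Bw3 = (-4096, -4096)
w3·Bw3 = 4194304; w3·w3 = 524288; μ ≈ 4194304/524288 = 8.000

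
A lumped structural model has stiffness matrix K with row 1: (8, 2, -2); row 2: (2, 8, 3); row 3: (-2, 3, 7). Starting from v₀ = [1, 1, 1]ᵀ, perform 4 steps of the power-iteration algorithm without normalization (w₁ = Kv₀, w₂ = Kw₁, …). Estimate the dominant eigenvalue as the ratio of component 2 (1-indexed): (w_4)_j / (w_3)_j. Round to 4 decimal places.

w1 = Kv₀ = (8·1 + 2·1 + (-2)·1; 2·1 + 8·1 + 3·1; (-2)·1 + 3·1 + 7·1) = (8, 13, 8)
w2 = Kw1 = (8·8 + 2·13 + (-2)·8; 2·8 + 8·13 + 3·8; (-2)·8 + 3·13 + 7·8) = (74, 144, 79)
w3 = Kw2 = (722, 1537, 837)
w4 = Kw3 = (7176, 16251, 9026)
Ratio at component: 16251 / 1537 = 10.5732

λ ≈ 10.5732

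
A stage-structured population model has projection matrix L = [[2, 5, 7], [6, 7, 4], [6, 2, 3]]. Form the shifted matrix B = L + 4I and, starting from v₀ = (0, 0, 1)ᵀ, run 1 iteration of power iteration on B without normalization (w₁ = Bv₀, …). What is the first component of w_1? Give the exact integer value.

B = L + 4I has rows (6, 5, 7); (6, 11, 4); (6, 2, 7)
w1 = Bv₀ = (6·0 + 5·0 + 7·1; 6·0 + 11·0 + 4·1; 6·0 + 2·0 + 7·1) = (7, 4, 7)
Requested component of w1: 7

7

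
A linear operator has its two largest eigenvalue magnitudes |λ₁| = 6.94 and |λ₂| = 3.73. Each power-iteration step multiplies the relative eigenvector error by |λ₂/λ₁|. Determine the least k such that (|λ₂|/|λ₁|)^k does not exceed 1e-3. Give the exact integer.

|λ₂/λ₁| = 3.73/6.94 = 0.53746
Need k ≥ ln(1e-3) / ln(0.53746) = -6.9078 / -0.6209 ≈ 11.126
Smallest integer k satisfying the bound: 12

12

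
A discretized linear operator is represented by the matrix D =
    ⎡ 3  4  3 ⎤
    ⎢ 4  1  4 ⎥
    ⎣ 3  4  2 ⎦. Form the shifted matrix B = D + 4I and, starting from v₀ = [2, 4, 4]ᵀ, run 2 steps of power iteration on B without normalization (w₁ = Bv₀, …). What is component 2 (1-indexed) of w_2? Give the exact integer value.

B = D + 4I has rows (7, 4, 3); (4, 5, 4); (3, 4, 6)
w1 = Bv₀ = (7·2 + 4·4 + 3·4; 4·2 + 5·4 + 4·4; 3·2 + 4·4 + 6·4) = (42, 44, 46)
w2 = Bw1 = (7·42 + 4·44 + 3·46; 4·42 + 5·44 + 4·46; 3·42 + 4·44 + 6·46) = (608, 572, 578)
Requested component of w2: 572

572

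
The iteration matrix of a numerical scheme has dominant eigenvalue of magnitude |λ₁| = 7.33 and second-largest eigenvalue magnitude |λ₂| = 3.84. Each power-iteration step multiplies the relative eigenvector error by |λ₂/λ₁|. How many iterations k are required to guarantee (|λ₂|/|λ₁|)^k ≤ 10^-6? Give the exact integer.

|λ₂/λ₁| = 3.84/7.33 = 0.52387
Need k ≥ ln(10^-6) / ln(0.52387) = -13.8155 / -0.6465 ≈ 21.370
Smallest integer k satisfying the bound: 22

22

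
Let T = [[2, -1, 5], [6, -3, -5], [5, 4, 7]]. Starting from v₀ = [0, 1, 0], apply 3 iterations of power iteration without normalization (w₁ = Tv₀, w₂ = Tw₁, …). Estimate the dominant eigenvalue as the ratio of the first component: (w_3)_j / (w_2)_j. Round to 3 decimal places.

w1 = Tv₀ = (-1, -3, 4)
w2 = Tw1 = (21, -17, 11)
w3 = Tw2 = (114, 122, 114)
Ratio at component: 114 / 21 = 5.429

5.429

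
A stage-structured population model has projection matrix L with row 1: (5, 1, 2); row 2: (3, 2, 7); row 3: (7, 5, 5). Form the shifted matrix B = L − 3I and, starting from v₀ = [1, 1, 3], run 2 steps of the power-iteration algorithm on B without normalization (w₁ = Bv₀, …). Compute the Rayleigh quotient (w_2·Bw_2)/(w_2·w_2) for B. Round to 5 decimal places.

μ ≈ 8.87041

B = L − 3I has rows (2, 1, 2); (3, -1, 7); (7, 5, 2)
w1 = Bv₀ = (9, 23, 18)
w2 = Bw1 = (77, 130, 214)
Bw2 = (712, 1599, 1617)
w2·Bw2 = 608732; w2·w2 = 68625; μ ≈ 608732/68625 = 8.87041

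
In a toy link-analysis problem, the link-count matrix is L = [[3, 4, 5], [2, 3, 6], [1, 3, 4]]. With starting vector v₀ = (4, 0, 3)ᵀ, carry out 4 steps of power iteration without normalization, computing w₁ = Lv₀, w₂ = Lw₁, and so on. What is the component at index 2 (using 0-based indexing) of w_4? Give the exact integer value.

w1 = Lv₀ = (27, 26, 16)
w2 = Lw1 = (265, 228, 169)
w3 = Lw2 = (2552, 2228, 1625)
w4 = Lw3 = (24693, 21538, 15736)
The requested component of w4 is 15736.

15736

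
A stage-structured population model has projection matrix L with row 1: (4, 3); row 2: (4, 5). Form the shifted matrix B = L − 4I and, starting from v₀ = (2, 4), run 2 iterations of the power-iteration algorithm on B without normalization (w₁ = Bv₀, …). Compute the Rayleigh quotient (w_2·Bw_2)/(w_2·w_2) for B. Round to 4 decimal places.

B = L − 4I has rows (0, 3); (4, 1)
w1 = Bv₀ = (12, 12)
w2 = Bw1 = (36, 60)
Bw2 = (180, 204)
w2·Bw2 = 18720; w2·w2 = 4896; μ ≈ 18720/4896 = 3.8235

3.8235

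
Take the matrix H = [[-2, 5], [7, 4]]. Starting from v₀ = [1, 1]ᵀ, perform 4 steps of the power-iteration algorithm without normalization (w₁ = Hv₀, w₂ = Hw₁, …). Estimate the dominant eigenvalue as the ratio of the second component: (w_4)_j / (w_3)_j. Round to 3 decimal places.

λ ≈ 6.635

w1 = Hv₀ = ((-2)·1 + 5·1; 7·1 + 4·1) = (3, 11)
w2 = Hw1 = ((-2)·3 + 5·11; 7·3 + 4·11) = (49, 65)
w3 = Hw2 = (227, 603)
w4 = Hw3 = (2561, 4001)
Ratio at component: 4001 / 603 = 6.635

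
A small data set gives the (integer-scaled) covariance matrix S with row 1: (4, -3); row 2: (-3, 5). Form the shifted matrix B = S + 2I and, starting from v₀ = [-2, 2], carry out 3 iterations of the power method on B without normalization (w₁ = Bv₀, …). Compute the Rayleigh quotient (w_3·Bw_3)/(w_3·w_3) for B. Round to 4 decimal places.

μ ≈ 9.5413

B = S + 2I has rows (6, -3); (-3, 7)
w1 = Bv₀ = (6·(-2) + (-3)·2; (-3)·(-2) + 7·2) = (-18, 20)
w2 = Bw1 = (6·(-18) + (-3)·20; (-3)·(-18) + 7·20) = (-168, 194)
w3 = Bw2 = (-1590, 1862)
Bw3 = (-15126, 17804)
w3·Bw3 = 57201388; w3·w3 = 5995144; μ ≈ 57201388/5995144 = 9.5413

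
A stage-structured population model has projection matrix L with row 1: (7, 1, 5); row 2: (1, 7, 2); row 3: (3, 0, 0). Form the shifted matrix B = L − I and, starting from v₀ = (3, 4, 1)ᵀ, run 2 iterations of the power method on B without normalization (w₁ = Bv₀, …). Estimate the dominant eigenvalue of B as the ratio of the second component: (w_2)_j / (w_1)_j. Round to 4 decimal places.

μ ≈ 7.4828

B = L − I has rows (6, 1, 5); (1, 6, 2); (3, 0, -1)
w1 = Bv₀ = (6·3 + 1·4 + 5·1; 1·3 + 6·4 + 2·1; 3·3 + 0·4 + (-1)·1) = (27, 29, 8)
w2 = Bw1 = (6·27 + 1·29 + 5·8; 1·27 + 6·29 + 2·8; 3·27 + 0·29 + (-1)·8) = (231, 217, 73)
Ratio: 217/29 = 7.4828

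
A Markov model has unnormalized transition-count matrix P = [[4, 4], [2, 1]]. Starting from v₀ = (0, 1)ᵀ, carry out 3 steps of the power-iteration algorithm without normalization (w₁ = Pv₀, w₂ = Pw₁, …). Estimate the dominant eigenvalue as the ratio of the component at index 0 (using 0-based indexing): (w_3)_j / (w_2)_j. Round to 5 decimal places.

w1 = Pv₀ = (4, 1)
w2 = Pw1 = (20, 9)
w3 = Pw2 = (116, 49)
Ratio at component: 116 / 20 = 5.80000

λ ≈ 5.80000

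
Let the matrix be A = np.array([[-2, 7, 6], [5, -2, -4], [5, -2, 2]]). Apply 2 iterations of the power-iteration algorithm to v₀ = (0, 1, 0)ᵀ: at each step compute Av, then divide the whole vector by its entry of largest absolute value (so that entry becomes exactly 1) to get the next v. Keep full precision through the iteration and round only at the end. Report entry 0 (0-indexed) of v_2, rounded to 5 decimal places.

Av0 = (7.000000, -2.000000, -2.000000); divide by 7.000000 → v1 = (1.000000, -0.285714, -0.285714)
Av1 = (-5.714286, 6.714286, 5.000000); divide by 6.714286 → v2 = (-0.851064, 1.000000, 0.744681)
Requested entry of v2: -40/47 = -0.85106

-0.85106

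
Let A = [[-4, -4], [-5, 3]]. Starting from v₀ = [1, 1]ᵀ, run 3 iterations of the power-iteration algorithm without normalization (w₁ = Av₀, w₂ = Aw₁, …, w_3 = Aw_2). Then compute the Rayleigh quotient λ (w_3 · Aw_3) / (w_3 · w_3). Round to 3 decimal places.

w1 = Av₀ = (-8, -2)
w2 = Aw1 = (40, 34)
w3 = Aw2 = (-296, -98)
Aw3 = (1576, 1186)
w3·Aw3 = (-296)·1576 + (-98)·1186 = -582724; w3·w3 = (-296)·(-296) + (-98)·(-98) = 97220
λ ≈ -582724/97220 = -5.994

λ ≈ -5.994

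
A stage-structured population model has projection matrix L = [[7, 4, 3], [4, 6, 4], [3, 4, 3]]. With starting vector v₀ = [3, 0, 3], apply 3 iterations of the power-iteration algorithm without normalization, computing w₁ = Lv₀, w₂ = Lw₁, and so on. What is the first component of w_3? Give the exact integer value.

w1 = Lv₀ = (30, 24, 18)
w2 = Lw1 = (360, 336, 240)
w3 = Lw2 = (4584, 4416, 3144)
The requested component of w3 is 4584.

4584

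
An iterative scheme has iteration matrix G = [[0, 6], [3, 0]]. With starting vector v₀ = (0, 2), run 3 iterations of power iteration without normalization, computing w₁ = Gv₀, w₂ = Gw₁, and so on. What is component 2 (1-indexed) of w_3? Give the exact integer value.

w1 = Gv₀ = (12, 0)
w2 = Gw1 = (0, 36)
w3 = Gw2 = (216, 0)
The requested component of w3 is 0.

0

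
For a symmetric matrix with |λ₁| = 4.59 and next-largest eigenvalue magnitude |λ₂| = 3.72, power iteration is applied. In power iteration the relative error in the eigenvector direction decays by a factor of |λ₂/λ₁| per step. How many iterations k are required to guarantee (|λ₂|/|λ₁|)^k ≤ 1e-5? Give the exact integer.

55

|λ₂/λ₁| = 3.72/4.59 = 0.81046
Need k ≥ ln(1e-5) / ln(0.81046) = -11.5129 / -0.2102 ≈ 54.783
Smallest integer k satisfying the bound: 55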